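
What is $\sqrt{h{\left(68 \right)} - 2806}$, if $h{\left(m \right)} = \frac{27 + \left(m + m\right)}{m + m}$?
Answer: $\frac{i \sqrt{12969402}}{68} \approx 52.96 i$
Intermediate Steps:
$h{\left(m \right)} = \frac{27 + 2 m}{2 m}$
$\sqrt{h{\left(68 \right)} - 2806} = \sqrt{\frac{\frac{27}{2} + 68}{68} - 2806} = \sqrt{\frac{1}{68} \cdot \frac{163}{2} - 2806} = \sqrt{\frac{163}{136} - 2806} = \sqrt{- \frac{381453}{136}} = \frac{i \sqrt{12969402}}{68}$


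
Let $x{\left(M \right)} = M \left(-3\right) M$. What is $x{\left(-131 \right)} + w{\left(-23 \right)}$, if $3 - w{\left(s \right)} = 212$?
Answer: $-51692$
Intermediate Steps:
$x{\left(M \right)} = - 3 M^{2}$ ($x{\left(M \right)} = - 3 M M = - 3 M^{2}$)
$w{\left(s \right)} = -209$ ($w{\left(s \right)} = 3 - 212 = -209$)
$x{\left(-131 \right)} + w{\left(-23 \right)} = - 3 \left(-131\right)^{2} - 209 = \left(-3\right) 17161 - 209 = -51483 - 209 = -51692$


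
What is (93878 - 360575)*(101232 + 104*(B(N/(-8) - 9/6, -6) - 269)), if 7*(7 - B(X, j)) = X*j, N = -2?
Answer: -137911152276/7 ≈ -1.9702e+10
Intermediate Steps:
B(X, j) = 7 - X*j/7
(93878 - 360575)*(101232 + 104*(B(N/(-8) - 9/6, -6) - 269)) = (93878 - 360575)*(101232 + 104*((7 - ⅐*(-2/(-8) - 9/6)*(-6)) - 269)) = -266697*(101232 + 104*((7 - ⅐*(-2*(-⅛) - 9*⅙)*(-6)) - 269)) = -266697*(101232 + 104*((7 - ⅐*(¼ - 3/2)*(-6)) - 269)) = -266697*(101232 + 104*((7 - ⅐*(-5/4)*(-6)) - 269)) = -266697*(101232 + 104*((7 - 15/14) - 269)) = -266697*(101232 + 104*(83/14 - 269)) = -266697*(101232 + 104*(-3683/14)) = -266697*(101232 - 191516/7) = -266697*517108/7 = -137911152276/7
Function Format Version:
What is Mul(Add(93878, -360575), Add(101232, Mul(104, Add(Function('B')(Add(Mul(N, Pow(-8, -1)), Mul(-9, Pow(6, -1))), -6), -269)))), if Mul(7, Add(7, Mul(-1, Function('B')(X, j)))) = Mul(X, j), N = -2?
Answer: Rational(-137911152276, 7) ≈ -1.9702e+10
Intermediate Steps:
Function('B')(X, j) = Add(7, Mul(Rational(-1, 7), X, j)) (Function('B')(X, j) = Add(7, Mul(Rational(-1, 7), Mul(X, j))) = Add(7, Mul(Rational(-1, 7), X, j)))
Mul(Add(93878, -360575), Add(101232, Mul(104, Add(Function('B')(Add(Mul(N, Pow(-8, -1)), Mul(-9, Pow(6, -1))), -6), -269)))) = Mul(Add(93878, -360575), Add(101232, Mul(104, Add(Add(7, Mul(Rational(-1, 7), Add(Mul(-2, Pow(-8, -1)), Mul(-9, Pow(6, -1))), -6)), -269)))) = Mul(-266697, Add(101232, Mul(104, Add(Add(7, Mul(Rational(-1, 7), Add(Mul(-2, Rational(-1, 8)), Mul(-9, Rational(1, 6))), -6)), -269)))) = Mul(-266697, Add(101232, Mul(104, Add(Add(7, Mul(Rational(-1, 7), Add(Rational(1, 4), Rational(-3, 2)), -6)), -269)))) = Mul(-266697, Add(101232, Mul(104, Add(Add(7, Mul(Rational(-1, 7), Rational(-5, 4), -6)), -269)))) = Mul(-266697, Add(101232, Mul(104, Add(Add(7, Rational(-15, 14)), -269)))) = Mul(-266697, Add(101232, Mul(104, Add(Rational(83, 14), -269)))) = Mul(-266697, Add(101232, Mul(104, Rational(-3683, 14)))) = Mul(-266697, Add(101232, Rational(-191516, 7))) = Mul(-266697, Rational(517108, 7)) = Rational(-137911152276, 7)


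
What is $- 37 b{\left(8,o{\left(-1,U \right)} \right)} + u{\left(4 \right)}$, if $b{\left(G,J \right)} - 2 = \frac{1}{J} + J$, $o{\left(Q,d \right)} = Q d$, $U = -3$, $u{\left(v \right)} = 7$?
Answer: $- \frac{571}{3} \approx -190.33$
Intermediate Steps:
$b{\left(G,J \right)} = 2 + J + \frac{1}{J}$ ($b{\left(G,J \right)} = 2 + \left(\frac{1}{J} + J\right) = 2 + \left(J + \frac{1}{J}\right) = 2 + J + \frac{1}{J}$)
$- 37 b{\left(8,o{\left(-1,U \right)} \right)} + u{\left(4 \right)} = - 37 \left(2 - -3 + \frac{1}{\left(-1\right) \left(-3\right)}\right) + 7 = - 37 \left(2 + 3 + \frac{1}{3}\right) + 7 = \left(-37\right) \frac{16}{3} + 7 = - \frac{592}{3} + 7 = - \frac{571}{3}$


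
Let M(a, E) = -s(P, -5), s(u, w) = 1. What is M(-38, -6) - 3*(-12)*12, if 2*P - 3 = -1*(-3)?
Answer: 431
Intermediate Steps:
P = 3 (P = 3/2 + (-1*(-3))/2 = 3/2 + (½)*3 = 3/2 + 3/2 = 3)
M(a, E) = -1 (M(a, E) = -1*1 = -1)
M(-38, -6) - 3*(-12)*12 = -1 - 3*(-12)*12 = -1 + 36*12 = -1 + 432 = 431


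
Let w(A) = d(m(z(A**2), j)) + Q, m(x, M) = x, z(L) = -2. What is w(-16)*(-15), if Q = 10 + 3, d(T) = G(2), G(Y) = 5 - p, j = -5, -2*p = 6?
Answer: -315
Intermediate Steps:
p = -3 (p = -1/2*6 = -3)
G(Y) = 8 (G(Y) = 5 - 1*(-3) = 5 + 3 = 8)
d(T) = 8
Q = 13
w(A) = 21 (w(A) = 8 + 13 = 21)
w(-16)*(-15) = 21*(-15) = -315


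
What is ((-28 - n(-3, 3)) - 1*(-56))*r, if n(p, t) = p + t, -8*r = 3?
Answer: -21/2 ≈ -10.500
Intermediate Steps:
r = -3/8 (r = -⅛*3 = -3/8 ≈ -0.37500)
((-28 - n(-3, 3)) - 1*(-56))*r = ((-28 - (-3 + 3)) - 1*(-56))*(-3/8) = ((-28 - 1*0) + 56)*(-3/8) = ((-28 + 0) + 56)*(-3/8) = (-28 + 56)*(-3/8) = 28*(-3/8) = -21/2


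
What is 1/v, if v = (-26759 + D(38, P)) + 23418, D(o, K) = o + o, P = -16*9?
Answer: -1/3265 ≈ -0.00030628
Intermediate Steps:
P = -144
D(o, K) = 2*o
v = -3265 (v = (-26759 + 2*38) + 23418 = (-26759 + 76) + 23418 = -26683 + 23418 = -3265)
1/v = 1/(-3265) = -1/3265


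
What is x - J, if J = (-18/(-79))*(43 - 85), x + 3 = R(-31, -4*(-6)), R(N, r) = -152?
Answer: -11489/79 ≈ -145.43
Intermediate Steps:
x = -155 (x = -3 - 152 = -155)
J = -756/79 (J = -18*(-1/79)*(-42) = (18/79)*(-42) = -756/79 ≈ -9.5696)
x - J = -155 - 1*(-756/79) = -155 + 756/79 = -11489/79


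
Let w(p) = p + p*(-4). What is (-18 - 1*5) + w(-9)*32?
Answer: 841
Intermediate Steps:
w(p) = -3*p (w(p) = p - 4*p = -3*p)
(-18 - 1*5) + w(-9)*32 = (-18 - 1*5) - 3*(-9)*32 = (-18 - 5) + 27*32 = -23 + 864 = 841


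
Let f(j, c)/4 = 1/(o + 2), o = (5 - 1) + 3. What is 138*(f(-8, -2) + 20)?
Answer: 8464/3 ≈ 2821.3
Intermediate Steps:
o = 7 (o = 4 + 3 = 7)
f(j, c) = 4/9 (f(j, c) = 4/(7 + 2) = 4/9)
138*(f(-8, -2) + 20) = 138*(4/9 + 20) = 138*(184/9) = 8464/3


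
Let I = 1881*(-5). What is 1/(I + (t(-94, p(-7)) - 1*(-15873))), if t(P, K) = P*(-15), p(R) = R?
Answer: 1/7878 ≈ 0.00012694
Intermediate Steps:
t(P, K) = -15*P
I = -9405
1/(I + (t(-94, p(-7)) - 1*(-15873))) = 1/(-9405 + (-15*(-94) - 1*(-15873))) = 1/(-9405 + (1410 + 15873)) = 1/(-9405 + 17283) = 1/7878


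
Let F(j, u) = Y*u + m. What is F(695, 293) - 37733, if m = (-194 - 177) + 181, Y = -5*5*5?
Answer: -74548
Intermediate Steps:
Y = -125 (Y = -25*5 = -125)
m = -190 (m = -371 + 181 = -190)
F(j, u) = -190 - 125*u (F(j, u) = -125*u - 190 = -190 - 125*u)
F(695, 293) - 37733 = (-190 - 125*293) - 37733 = (-190 - 36625) - 37733 = -36815 - 37733 = -74548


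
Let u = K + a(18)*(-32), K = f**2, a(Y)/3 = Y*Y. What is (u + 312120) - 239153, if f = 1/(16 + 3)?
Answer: 15112544/361 ≈ 41863.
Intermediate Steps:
a(Y) = 3*Y**2 (a(Y) = 3*(Y*Y) = 3*Y**2)
f = 1/19 ≈ 0.052632
K = 1/361 (K = (1/19)**2 = 1/361 ≈ 0.0027701)
u = -11228543/361 (u = 1/361 + (3*18**2)*(-32) = 1/361 + (3*324)*(-32) = 1/361 + 972*(-32) = 1/361 - 31104 = -11228543/361 ≈ -31104.)
(u + 312120) - 239153 = (-11228543/361 + 312120) - 239153 = 101446777/361 - 239153 = 15112544/361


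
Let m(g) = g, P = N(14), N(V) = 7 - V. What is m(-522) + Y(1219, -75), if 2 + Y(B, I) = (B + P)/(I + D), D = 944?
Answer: -454144/869 ≈ -522.61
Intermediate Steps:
P = -7 (P = 7 - 1*14 = 7 - 14 = -7)
Y(B, I) = -2 + (-7 + B)/(944 + I) (Y(B, I) = -2 + (B - 7)/(I + 944) = -2 + (-7 + B)/(944 + I))
m(-522) + Y(1219, -75) = -522 + (-1895 + 1219 - 2*(-75))/(944 - 75) = -522 + (-1895 + 1219 + 150)/869 = -522 + (1/869)*(-526) = -522 - 526/869 = -454144/869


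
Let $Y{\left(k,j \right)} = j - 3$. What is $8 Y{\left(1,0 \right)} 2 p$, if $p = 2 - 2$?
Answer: $0$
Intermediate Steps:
$Y{\left(k,j \right)} = -3 + j$
$p = 0$
$8 Y{\left(1,0 \right)} 2 p = 8 \left(-3 + 0\right) 2 \cdot 0 = 8 \left(-3\right) 0 = \left(-24\right) 0 = 0$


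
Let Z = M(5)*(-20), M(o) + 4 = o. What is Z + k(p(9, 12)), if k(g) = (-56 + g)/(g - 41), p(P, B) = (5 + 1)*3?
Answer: -422/23 ≈ -18.348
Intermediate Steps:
M(o) = -4 + o
p(P, B) = 18 (p(P, B) = 6*3 = 18)
k(g) = (-56 + g)/(-41 + g)
Z = -20 (Z = (-4 + 5)*(-20) = 1*(-20) = -20)
Z + k(p(9, 12)) = -20 + (-56 + 18)/(-41 + 18) = -20 - 38/(-23) = -20 - 1/23*(-38) = -20 + 38/23 = -422/23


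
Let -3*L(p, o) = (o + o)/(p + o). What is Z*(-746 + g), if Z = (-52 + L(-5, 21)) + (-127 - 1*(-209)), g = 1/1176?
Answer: -204409735/9408 ≈ -21727.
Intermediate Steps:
L(p, o) = -2*o/(3*(o + p)) (L(p, o) = -(o + o)/(3*(p + o)) = -2*o/(3*(o + p)))
g = 1/1176 ≈ 0.00085034
Z = 233/8 (Z = (-52 - 2*21/(3*21 + 3*(-5))) + (-127 - 1*(-209)) = (-52 - 2*21/(63 - 15)) + (-127 + 209) = (-52 - 2*21/48) + 82 = (-52 - 2*21*1/48) + 82 = (-52 - 7/8) + 82 = -423/8 + 82 = 233/8 ≈ 29.125)
Z*(-746 + g) = 233*(-746 + 1/1176)/8 = (233/8)*(-877295/1176) = -204409735/9408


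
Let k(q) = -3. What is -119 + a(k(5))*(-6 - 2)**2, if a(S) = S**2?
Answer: 457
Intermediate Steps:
-119 + a(k(5))*(-6 - 2)**2 = -119 + (-3)**2*(-6 - 2)**2 = -119 + 9*(-8)**2 = -119 + 9*64 = -119 + 576 = 457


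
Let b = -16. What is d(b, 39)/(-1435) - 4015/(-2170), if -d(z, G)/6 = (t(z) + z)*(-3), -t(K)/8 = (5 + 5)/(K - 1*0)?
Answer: 176891/88970 ≈ 1.9882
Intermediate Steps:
t(K) = -80/K (t(K) = -8*(5 + 5)/(K - 1*0) = -80/(K + 0) = -80/K)
d(z, G) = -1440/z + 18*z (d(z, G) = -6*(-80/z + z)*(-3) = -6*(z - 80/z)*(-3) = -6*(-3*z + 240/z) = -1440/z + 18*z)
d(b, 39)/(-1435) - 4015/(-2170) = (-1440/(-16) + 18*(-16))/(-1435) - 4015/(-2170) = (-1440*(-1/16) - 288)*(-1/1435) - 4015*(-1/2170) = (90 - 288)*(-1/1435) + 803/434 = -198*(-1/1435) + 803/434 = 198/1435 + 803/434 = 176891/88970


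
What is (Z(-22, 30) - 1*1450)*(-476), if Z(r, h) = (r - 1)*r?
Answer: 449344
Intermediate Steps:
Z(r, h) = r*(-1 + r) (Z(r, h) = (-1 + r)*r = r*(-1 + r))
(Z(-22, 30) - 1*1450)*(-476) = (-22*(-1 - 22) - 1*1450)*(-476) = (-22*(-23) - 1450)*(-476) = (506 - 1450)*(-476) = -944*(-476) = 449344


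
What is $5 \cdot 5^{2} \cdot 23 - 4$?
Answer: $2871$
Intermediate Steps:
$5 \cdot 5^{2} \cdot 23 - 4 = 5 \cdot 25 \cdot 23 - 4 = 125 \cdot 23 - 4 = 2875 - 4 = 2871$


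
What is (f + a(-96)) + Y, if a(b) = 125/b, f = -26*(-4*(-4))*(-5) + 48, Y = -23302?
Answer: -2032829/96 ≈ -21175.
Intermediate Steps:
f = 2128 (f = -416*(-5) + 48 = -26*(-80) + 48 = 2080 + 48 = 2128)
(f + a(-96)) + Y = (2128 + 125/(-96)) - 23302 = (2128 + 125*(-1/96)) - 23302 = (2128 - 125/96) - 23302 = 204163/96 - 23302 = -2032829/96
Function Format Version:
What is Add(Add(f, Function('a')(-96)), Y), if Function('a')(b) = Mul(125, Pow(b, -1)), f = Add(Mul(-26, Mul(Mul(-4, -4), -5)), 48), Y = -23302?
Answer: Rational(-2032829, 96) ≈ -21175.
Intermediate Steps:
f = 2128 (f = Add(Mul(-26, Mul(16, -5)), 48) = Add(Mul(-26, -80), 48) = Add(2080, 48) = 2128)
Add(Add(f, Function('a')(-96)), Y) = Add(Add(2128, Mul(125, Pow(-96, -1))), -23302) = Add(Add(2128, Mul(125, Rational(-1, 96))), -23302) = Add(Add(2128, Rational(-125, 96)), -23302) = Add(Rational(204163, 96), -23302) = Rational(-2032829, 96)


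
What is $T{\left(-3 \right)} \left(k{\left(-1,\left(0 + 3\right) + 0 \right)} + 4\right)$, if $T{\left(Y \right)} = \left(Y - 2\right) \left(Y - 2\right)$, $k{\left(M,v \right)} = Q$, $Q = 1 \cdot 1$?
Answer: $125$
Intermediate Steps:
$Q = 1$
$k{\left(M,v \right)} = 1$
$T{\left(Y \right)} = \left(-2 + Y\right)^{2}$ ($T{\left(Y \right)} = \left(-2 + Y\right) \left(-2 + Y\right) = \left(-2 + Y\right)^{2}$)
$T{\left(-3 \right)} \left(k{\left(-1,\left(0 + 3\right) + 0 \right)} + 4\right) = \left(-2 - 3\right)^{2} \left(1 + 4\right) = \left(-5\right)^{2} \cdot 5 = 25 \cdot 5 = 125$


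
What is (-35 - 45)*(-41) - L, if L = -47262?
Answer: 50542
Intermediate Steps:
(-35 - 45)*(-41) - L = (-35 - 45)*(-41) - 1*(-47262) = -80*(-41) + 47262 = 3280 + 47262 = 50542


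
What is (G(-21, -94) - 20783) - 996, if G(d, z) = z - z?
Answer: -21779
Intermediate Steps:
G(d, z) = 0
(G(-21, -94) - 20783) - 996 = (0 - 20783) - 996 = -20783 - 996 = -21779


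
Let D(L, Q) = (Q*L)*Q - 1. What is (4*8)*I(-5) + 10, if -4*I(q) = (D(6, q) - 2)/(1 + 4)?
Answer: -1126/5 ≈ -225.20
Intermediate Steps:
D(L, Q) = -1 + L*Q**2 (D(L, Q) = (L*Q)*Q - 1 = L*Q**2 - 1 = -1 + L*Q**2)
I(q) = 3/20 - 3*q**2/10 (I(q) = -((-1 + 6*q**2) - 2)/(4*(1 + 4)) = -(-3 + 6*q**2)/(4*5) = -(-3/5 + 6*q**2/5)/4 = 3/20 - 3*q**2/10)
(4*8)*I(-5) + 10 = (4*8)*(3/20 - 3/10*(-5)**2) + 10 = 32*(3/20 - 3/10*25) + 10 = 32*(3/20 - 15/2) + 10 = 32*(-147/20) + 10 = -1176/5 + 10 = -1126/5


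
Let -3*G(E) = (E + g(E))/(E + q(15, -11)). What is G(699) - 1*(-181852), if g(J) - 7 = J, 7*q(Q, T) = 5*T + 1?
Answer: 2639935649/14517 ≈ 1.8185e+5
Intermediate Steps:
q(Q, T) = ⅐ + 5*T/7 (q(Q, T) = (5*T + 1)/7 = (1 + 5*T)/7 = ⅐ + 5*T/7)
g(J) = 7 + J
G(E) = -(7 + 2*E)/(3*(-54/7 + E)) (G(E) = -(E + (7 + E))/(3*(E + (⅐ + (5/7)*(-11)))) = -(7 + 2*E)/(3*(E + (⅐ - 55/7))) = -(7 + 2*E)/(3*(E - 54/7)) = -(7 + 2*E)/(3*(-54/7 + E)))
G(699) - 1*(-181852) = 7*(-7 - 2*699)/(3*(-54 + 7*699)) - 1*(-181852) = 7*(-7 - 1398)/(3*(-54 + 4893)) + 181852 = (7/3)*(-1405)/4839 + 181852 = (7/3)*(1/4839)*(-1405) + 181852 = -9835/14517 + 181852 = 2639935649/14517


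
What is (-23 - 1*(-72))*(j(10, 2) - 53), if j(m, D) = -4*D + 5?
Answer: -2744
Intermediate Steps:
j(m, D) = 5 - 4*D
(-23 - 1*(-72))*(j(10, 2) - 53) = (-23 - 1*(-72))*((5 - 4*2) - 53) = (-23 + 72)*((5 - 8) - 53) = 49*(-3 - 53) = 49*(-56) = -2744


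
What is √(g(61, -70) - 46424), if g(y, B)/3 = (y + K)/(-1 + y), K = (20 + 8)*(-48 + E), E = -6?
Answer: I*√4649655/10 ≈ 215.63*I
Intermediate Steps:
K = -1512 (K = (20 + 8)*(-48 - 6) = 28*(-54) = -1512)
g(y, B) = 3*(-1512 + y)/(-1 + y) (g(y, B) = 3*((y - 1512)/(-1 + y)) = 3*((-1512 + y)/(-1 + y)) = 3*(-1512 + y)/(-1 + y))
√(g(61, -70) - 46424) = √(3*(-1512 + 61)/(-1 + 61) - 46424) = √(3*(-1451)/60 - 46424) = √(3*(1/60)*(-1451) - 46424) = √(-1451/20 - 46424) = √(-929931/20) = I*√4649655/10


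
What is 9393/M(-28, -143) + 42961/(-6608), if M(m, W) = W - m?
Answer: -67009459/759920 ≈ -88.180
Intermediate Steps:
9393/M(-28, -143) + 42961/(-6608) = 9393/(-143 - 1*(-28)) + 42961/(-6608) = 9393/(-143 + 28) + 42961*(-1/6608) = 9393/(-115) - 42961/6608 = 9393*(-1/115) - 42961/6608 = -9393/115 - 42961/6608 = -67009459/759920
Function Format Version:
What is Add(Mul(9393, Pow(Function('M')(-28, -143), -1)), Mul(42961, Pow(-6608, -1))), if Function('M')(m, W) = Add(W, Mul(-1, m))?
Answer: Rational(-67009459, 759920) ≈ -88.180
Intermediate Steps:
Add(Mul(9393, Pow(Function('M')(-28, -143), -1)), Mul(42961, Pow(-6608, -1))) = Add(Mul(9393, Pow(Add(-143, Mul(-1, -28)), -1)), Mul(42961, Pow(-6608, -1))) = Add(Mul(9393, Pow(Add(-143, 28), -1)), Mul(42961, Rational(-1, 6608))) = Add(Mul(9393, Pow(-115, -1)), Rational(-42961, 6608)) = Add(Mul(9393, Rational(-1, 115)), Rational(-42961, 6608)) = Add(Rational(-9393, 115), Rational(-42961, 6608)) = Rational(-67009459, 759920)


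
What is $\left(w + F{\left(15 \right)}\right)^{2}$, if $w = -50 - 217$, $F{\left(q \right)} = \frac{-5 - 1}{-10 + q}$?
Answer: $\frac{1798281}{25} \approx 71931.0$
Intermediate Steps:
$F{\left(q \right)} = - \frac{6}{-10 + q}$
$w = -267$
$\left(w + F{\left(15 \right)}\right)^{2} = \left(-267 - \frac{6}{-10 + 15}\right)^{2} = \left(-267 - \frac{6}{5}\right)^{2} = \left(- \frac{1341}{5}\right)^{2} = \frac{1798281}{25}$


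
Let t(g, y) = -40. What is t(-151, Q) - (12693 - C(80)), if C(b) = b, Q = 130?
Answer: -12653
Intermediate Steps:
t(-151, Q) - (12693 - C(80)) = -40 - (12693 - 1*80) = -40 - (12693 - 80) = -40 - 1*12613 = -40 - 12613 = -12653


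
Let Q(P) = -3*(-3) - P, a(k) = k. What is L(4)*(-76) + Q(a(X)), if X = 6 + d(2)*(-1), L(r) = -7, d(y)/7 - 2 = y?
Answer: 563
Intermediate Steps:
d(y) = 14 + 7*y
X = -22 (X = 6 + (14 + 7*2)*(-1) = 6 + (14 + 14)*(-1) = 6 + 28*(-1) = 6 - 28 = -22)
Q(P) = 9 - P
L(4)*(-76) + Q(a(X)) = -7*(-76) + (9 - 1*(-22)) = 532 + (9 + 22) = 532 + 31 = 563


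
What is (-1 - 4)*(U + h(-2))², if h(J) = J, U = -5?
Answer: -245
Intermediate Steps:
(-1 - 4)*(U + h(-2))² = (-1 - 4)*(-5 - 2)² = -5*(-7)² = -5*49 = -245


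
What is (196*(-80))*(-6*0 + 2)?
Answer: -31360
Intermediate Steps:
(196*(-80))*(-6*0 + 2) = -15680*(0 + 2) = -15680*2 = -31360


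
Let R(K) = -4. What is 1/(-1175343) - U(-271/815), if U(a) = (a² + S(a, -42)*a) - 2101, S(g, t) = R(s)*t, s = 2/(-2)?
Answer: 1683759480066947/780692204175 ≈ 2156.8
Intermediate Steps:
s = -1 (s = 2*(-½) = -1)
S(g, t) = -4*t
U(a) = -2101 + a² + 168*a (U(a) = (a² + (-4*(-42))*a) - 2101 = (a² + 168*a) - 2101 = -2101 + a² + 168*a)
1/(-1175343) - U(-271/815) = 1/(-1175343) - (-2101 + (-271/815)² + 168*(-271/815)) = -1/1175343 - (-2101 + (-271*1/815)² + 168*(-271*1/815)) = -1/1175343 - (-2101 + (-271/815)² + 168*(-271/815)) = -1/1175343 - (-2101 + 73441/664225 - 45528/815) = -1/1175343 - 1*(-1432568604/664225) = -1/1175343 + 1432568604/664225 = 1683759480066947/780692204175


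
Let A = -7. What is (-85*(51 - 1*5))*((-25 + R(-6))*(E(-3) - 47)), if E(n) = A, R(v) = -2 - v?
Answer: -4433940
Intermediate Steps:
E(n) = -7
(-85*(51 - 1*5))*((-25 + R(-6))*(E(-3) - 47)) = (-85*(51 - 1*5))*((-25 + (-2 - 1*(-6)))*(-7 - 47)) = (-85*(51 - 5))*((-25 + (-2 + 6))*(-54)) = (-85*46)*((-25 + 4)*(-54)) = -(-82110)*(-54) = -3910*1134 = -4433940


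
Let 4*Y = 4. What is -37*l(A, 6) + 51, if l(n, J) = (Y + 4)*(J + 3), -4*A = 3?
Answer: -1614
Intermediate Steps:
Y = 1 (Y = (¼)*4 = 1)
A = -¾ (A = -¼*3 = -¾ ≈ -0.75000)
l(n, J) = 15 + 5*J (l(n, J) = (1 + 4)*(J + 3) = 5*(3 + J) = 15 + 5*J)
-37*l(A, 6) + 51 = -37*(15 + 5*6) + 51 = -37*(15 + 30) + 51 = -37*45 + 51 = -1665 + 51 = -1614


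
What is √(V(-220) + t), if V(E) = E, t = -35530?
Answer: 5*I*√1430 ≈ 189.08*I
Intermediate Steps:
√(V(-220) + t) = √(-220 - 35530) = √(-35750) = 5*I*√1430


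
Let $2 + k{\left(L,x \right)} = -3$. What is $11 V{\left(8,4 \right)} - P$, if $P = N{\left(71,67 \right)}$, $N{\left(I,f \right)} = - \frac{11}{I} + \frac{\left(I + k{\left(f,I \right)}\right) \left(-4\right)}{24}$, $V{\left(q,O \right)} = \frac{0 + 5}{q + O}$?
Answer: $\frac{13409}{852} \approx 15.738$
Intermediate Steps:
$k{\left(L,x \right)} = -5$ ($k{\left(L,x \right)} = -2 - 3 = -5$)
$V{\left(q,O \right)} = \frac{5}{O + q}$
$N{\left(I,f \right)} = \frac{5}{6} - \frac{11}{I} - \frac{I}{6}$ ($N{\left(I,f \right)} = - \frac{11}{I} + \frac{\left(I - 5\right) \left(-4\right)}{24} = - \frac{11}{I} + \left(-5 + I\right) \left(-4\right) \frac{1}{24} = - \frac{11}{I} + \left(20 - 4 I\right) \frac{1}{24} = - \frac{11}{I} - \left(- \frac{5}{6} + \frac{I}{6}\right) = \frac{5}{6} - \frac{11}{I} - \frac{I}{6}$)
$P = - \frac{792}{71}$ ($P = \frac{5}{6} - \frac{11}{71} - \frac{71}{6} = - \frac{792}{71} \approx -11.155$)
$11 V{\left(8,4 \right)} - P = 11 \frac{5}{4 + 8} - - \frac{792}{71} = 11 \cdot \frac{5}{12} + \frac{792}{71} = \frac{55}{12} + \frac{792}{71} = \frac{13409}{852}$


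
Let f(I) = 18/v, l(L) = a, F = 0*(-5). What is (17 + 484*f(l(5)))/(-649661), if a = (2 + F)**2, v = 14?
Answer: -4475/4547627 ≈ -0.00098403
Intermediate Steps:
F = 0
a = 4 (a = (2 + 0)**2 = 2**2 = 4)
l(L) = 4
f(I) = 9/7 (f(I) = 18/14 = 18*(1/14) = 9/7)
(17 + 484*f(l(5)))/(-649661) = (17 + 484*(9/7))/(-649661) = (17 + 4356/7)*(-1/649661) = (4475/7)*(-1/649661) = -4475/4547627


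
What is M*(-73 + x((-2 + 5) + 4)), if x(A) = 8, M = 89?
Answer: -5785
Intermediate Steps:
M*(-73 + x((-2 + 5) + 4)) = 89*(-73 + 8) = 89*(-65) = -5785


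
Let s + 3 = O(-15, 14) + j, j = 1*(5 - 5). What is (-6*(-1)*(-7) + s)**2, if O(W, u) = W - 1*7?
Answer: 4489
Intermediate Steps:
j = 0 (j = 1*0 = 0)
O(W, u) = -7 + W (O(W, u) = W - 7 = -7 + W)
s = -25 (s = -3 + ((-7 - 15) + 0) = -3 + (-22 + 0) = -3 - 22 = -25)
(-6*(-1)*(-7) + s)**2 = (-6*(-1)*(-7) - 25)**2 = (6*(-7) - 25)**2 = (-42 - 25)**2 = (-67)**2 = 4489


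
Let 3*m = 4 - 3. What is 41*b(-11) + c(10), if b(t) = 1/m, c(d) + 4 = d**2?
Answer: 219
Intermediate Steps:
m = 1/3 (m = (4 - 3)/3 = (1/3)*1 = 1/3 ≈ 0.33333)
c(d) = -4 + d**2
b(t) = 3 (b(t) = 1/(1/3) = 3)
41*b(-11) + c(10) = 41*3 + (-4 + 10**2) = 123 + (-4 + 100) = 123 + 96 = 219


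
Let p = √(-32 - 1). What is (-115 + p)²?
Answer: (115 - I*√33)² ≈ 13192.0 - 1321.3*I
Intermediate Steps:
p = I*√33 (p = √(-33) = I*√33 ≈ 5.7446*I)
(-115 + p)² = (-115 + I*√33)²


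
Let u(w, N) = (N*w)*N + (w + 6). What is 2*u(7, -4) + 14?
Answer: 264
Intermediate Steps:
u(w, N) = 6 + w + w*N**2 (u(w, N) = w*N**2 + (6 + w) = 6 + w + w*N**2)
2*u(7, -4) + 14 = 2*(6 + 7 + 7*(-4)**2) + 14 = 2*(6 + 7 + 7*16) + 14 = 2*(6 + 7 + 112) + 14 = 2*125 + 14 = 250 + 14 = 264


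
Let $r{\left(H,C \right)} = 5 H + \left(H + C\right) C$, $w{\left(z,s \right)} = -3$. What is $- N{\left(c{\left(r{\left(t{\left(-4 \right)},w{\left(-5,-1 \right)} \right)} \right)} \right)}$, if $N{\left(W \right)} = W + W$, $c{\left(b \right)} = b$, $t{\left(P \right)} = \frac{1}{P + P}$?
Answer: $- \frac{35}{2} \approx -17.5$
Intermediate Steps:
$t{\left(P \right)} = \frac{1}{2 P}$
$r{\left(H,C \right)} = 5 H + C \left(C + H\right)$ ($r{\left(H,C \right)} = 5 H + \left(C + H\right) C = 5 H + C \left(C + H\right)$)
$N{\left(W \right)} = 2 W$
$- N{\left(c{\left(r{\left(t{\left(-4 \right)},w{\left(-5,-1 \right)} \right)} \right)} \right)} = - 2 \left(\left(-3\right)^{2} + 5 \frac{1}{2 \left(-4\right)} - 3 \frac{1}{2 \left(-4\right)}\right) = - 2 \left(9 + 5 \cdot \frac{1}{2} \left(- \frac{1}{4}\right) - 3 \cdot \frac{1}{2} \left(- \frac{1}{4}\right)\right) = - 2 \left(9 + 5 \left(- \frac{1}{8}\right) - - \frac{3}{8}\right) = - 2 \left(9 - \frac{5}{8} + \frac{3}{8}\right) = - \frac{2 \cdot 35}{4} = \left(-1\right) \frac{35}{2} = - \frac{35}{2}$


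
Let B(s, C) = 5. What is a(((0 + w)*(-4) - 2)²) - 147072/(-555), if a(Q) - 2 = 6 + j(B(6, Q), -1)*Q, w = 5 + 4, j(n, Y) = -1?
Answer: -216636/185 ≈ -1171.0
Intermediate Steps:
w = 9
a(Q) = 8 - Q (a(Q) = 2 + (6 - Q) = 8 - Q)
a(((0 + w)*(-4) - 2)²) - 147072/(-555) = (8 - ((0 + 9)*(-4) - 2)²) - 147072/(-555) = (8 - (9*(-4) - 2)²) - 147072*(-1)/555 = (8 - (-36 - 2)²) - 1532*(-32/185) = (8 - 1*(-38)²) + 49024/185 = (8 - 1*1444) + 49024/185 = (8 - 1444) + 49024/185 = -1436 + 49024/185 = -216636/185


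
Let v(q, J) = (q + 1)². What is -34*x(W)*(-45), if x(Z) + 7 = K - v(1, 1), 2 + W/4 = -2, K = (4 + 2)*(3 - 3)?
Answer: -16830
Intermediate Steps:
K = 0 (K = 6*0 = 0)
W = -16 (W = -8 + 4*(-2) = -8 - 8 = -16)
v(q, J) = (1 + q)²
x(Z) = -11 (x(Z) = -7 + (0 - (1 + 1)²) = -7 + (0 - 1*2²) = -7 + (0 - 1*4) = -7 + (0 - 4) = -7 - 4 = -11)
-34*x(W)*(-45) = -34*(-11)*(-45) = 374*(-45) = -16830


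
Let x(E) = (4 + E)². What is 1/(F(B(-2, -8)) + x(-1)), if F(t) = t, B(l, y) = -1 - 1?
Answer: ⅐ ≈ 0.14286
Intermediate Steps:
B(l, y) = -2
1/(F(B(-2, -8)) + x(-1)) = 1/(-2 + (4 - 1)²) = 1/(-2 + 3²) = 1/(-2 + 9) = 1/7 = ⅐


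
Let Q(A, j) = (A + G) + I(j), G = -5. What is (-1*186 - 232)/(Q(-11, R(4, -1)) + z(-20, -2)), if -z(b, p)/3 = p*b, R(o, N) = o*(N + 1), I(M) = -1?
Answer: 418/137 ≈ 3.0511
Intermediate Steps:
R(o, N) = o*(1 + N)
z(b, p) = -3*b*p (z(b, p) = -3*p*b = -3*b*p)
Q(A, j) = -6 + A (Q(A, j) = (A - 5) - 1 = (-5 + A) - 1 = -6 + A)
(-1*186 - 232)/(Q(-11, R(4, -1)) + z(-20, -2)) = (-1*186 - 232)/((-6 - 11) - 3*(-20)*(-2)) = (-186 - 232)/(-17 - 120) = -418/(-137) = -418*(-1/137) = 418/137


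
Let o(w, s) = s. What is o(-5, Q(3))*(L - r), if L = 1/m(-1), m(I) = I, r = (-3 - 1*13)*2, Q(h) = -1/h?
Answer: -31/3 ≈ -10.333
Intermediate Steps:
r = -32 (r = (-3 - 13)*2 = -16*2 = -32)
L = -1 (L = 1/(-1) = -1)
o(-5, Q(3))*(L - r) = (-1/3)*(-1 - 1*(-32)) = (-1*⅓)*(-1 + 32) = -⅓*31 = -31/3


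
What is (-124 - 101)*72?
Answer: -16200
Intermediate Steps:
(-124 - 101)*72 = -225*72 = -16200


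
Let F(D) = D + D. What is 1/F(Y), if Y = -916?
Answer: -1/1832 ≈ -0.00054585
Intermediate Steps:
F(D) = 2*D
1/F(Y) = 1/(2*(-916)) = 1/(-1832) = -1/1832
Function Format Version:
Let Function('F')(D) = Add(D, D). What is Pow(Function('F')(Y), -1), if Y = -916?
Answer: Rational(-1, 1832) ≈ -0.00054585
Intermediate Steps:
Function('F')(D) = Mul(2, D)
Pow(Function('F')(Y), -1) = Pow(Mul(2, -916), -1) = Pow(-1832, -1) = Rational(-1, 1832)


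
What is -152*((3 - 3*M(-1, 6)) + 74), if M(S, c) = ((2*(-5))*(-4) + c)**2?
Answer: 953192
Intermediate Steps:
M(S, c) = (40 + c)**2 (M(S, c) = (-10*(-4) + c)**2 = (40 + c)**2)
-152*((3 - 3*M(-1, 6)) + 74) = -152*((3 - 3*(40 + 6)**2) + 74) = -152*((3 - 3*46**2) + 74) = -152*((3 - 3*2116) + 74) = -152*((3 - 6348) + 74) = -152*(-6345 + 74) = -152*(-6271) = 953192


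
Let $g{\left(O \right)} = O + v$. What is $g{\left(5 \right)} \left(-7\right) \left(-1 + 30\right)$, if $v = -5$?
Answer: $0$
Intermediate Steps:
$g{\left(O \right)} = -5 + O$ ($g{\left(O \right)} = O - 5 = -5 + O$)
$g{\left(5 \right)} \left(-7\right) \left(-1 + 30\right) = \left(-5 + 5\right) \left(-7\right) \left(-1 + 30\right) = 0 \left(-7\right) 29 = 0 \cdot 29 = 0$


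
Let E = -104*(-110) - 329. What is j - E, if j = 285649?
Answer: 274538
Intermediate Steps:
E = 11111 (E = 11440 - 329 = 11111)
j - E = 285649 - 1*11111 = 285649 - 11111 = 274538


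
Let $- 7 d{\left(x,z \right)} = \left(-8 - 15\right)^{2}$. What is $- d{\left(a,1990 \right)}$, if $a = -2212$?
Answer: $\frac{529}{7} \approx 75.571$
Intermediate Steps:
$d{\left(x,z \right)} = - \frac{529}{7}$ ($d{\left(x,z \right)} = - \frac{\left(-8 - 15\right)^{2}}{7} = - \frac{\left(-23\right)^{2}}{7} = \left(- \frac{1}{7}\right) 529 = - \frac{529}{7}$)
$- d{\left(a,1990 \right)} = \left(-1\right) \left(- \frac{529}{7}\right) = \frac{529}{7}$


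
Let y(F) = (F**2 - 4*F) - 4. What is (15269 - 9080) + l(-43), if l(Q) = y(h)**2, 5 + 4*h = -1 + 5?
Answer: 1586593/256 ≈ 6197.6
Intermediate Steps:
h = -1/4 (h = -5/4 + (-1 + 5)/4 = -5/4 + (1/4)*4 = -5/4 + 1 = -1/4 ≈ -0.25000)
y(F) = -4 + F**2 - 4*F
l(Q) = 2209/256 (l(Q) = (-4 + (-1/4)**2 - 4*(-1/4))**2 = (-4 + 1/16 + 1)**2 = (-47/16)**2 = 2209/256)
(15269 - 9080) + l(-43) = (15269 - 9080) + 2209/256 = 6189 + 2209/256 = 1586593/256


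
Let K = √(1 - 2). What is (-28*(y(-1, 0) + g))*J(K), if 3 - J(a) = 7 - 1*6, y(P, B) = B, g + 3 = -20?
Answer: 1288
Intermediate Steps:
g = -23 (g = -3 - 20 = -23)
K = I (K = √(-1) = I ≈ 1.0*I)
J(a) = 2 (J(a) = 3 - (7 - 1*6) = 3 - (7 - 6) = 3 - 1*1 = 3 - 1 = 2)
(-28*(y(-1, 0) + g))*J(K) = -28*(0 - 23)*2 = -28*(-23)*2 = 644*2 = 1288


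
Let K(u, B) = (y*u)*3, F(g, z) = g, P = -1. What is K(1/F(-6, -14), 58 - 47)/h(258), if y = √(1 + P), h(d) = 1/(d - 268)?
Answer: 0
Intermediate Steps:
h(d) = 1/(-268 + d)
y = 0 (y = √(1 - 1) = √0 = 0)
K(u, B) = 0 (K(u, B) = (0*u)*3 = 0*3 = 0)
K(1/F(-6, -14), 58 - 47)/h(258) = 0/(1/(-268 + 258)) = 0/(1/(-10)) = 0/(-⅒) = 0*(-10) = 0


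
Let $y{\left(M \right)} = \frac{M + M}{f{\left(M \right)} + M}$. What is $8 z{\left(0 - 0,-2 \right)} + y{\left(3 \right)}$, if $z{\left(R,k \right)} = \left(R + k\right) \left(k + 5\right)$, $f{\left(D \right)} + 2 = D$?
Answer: $- \frac{93}{2} \approx -46.5$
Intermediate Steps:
$f{\left(D \right)} = -2 + D$
$y{\left(M \right)} = \frac{2 M}{-2 + 2 M}$ ($y{\left(M \right)} = \frac{M + M}{\left(-2 + M\right) + M} = \frac{2 M}{-2 + 2 M}$)
$z{\left(R,k \right)} = \left(5 + k\right) \left(R + k\right)$ ($z{\left(R,k \right)} = \left(R + k\right) \left(5 + k\right) = \left(5 + k\right) \left(R + k\right)$)
$8 z{\left(0 - 0,-2 \right)} + y{\left(3 \right)} = 8 \left(\left(-2\right)^{2} + 5 \left(0 - 0\right) + 5 \left(-2\right) + \left(0 - 0\right) \left(-2\right)\right) + \frac{3}{-1 + 3} = 8 \left(4 + 5 \left(0 + 0\right) - 10 + \left(0 + 0\right) \left(-2\right)\right) + \frac{3}{2} = 8 \left(4 + 5 \cdot 0 - 10 + 0 \left(-2\right)\right) + 3 \cdot \frac{1}{2} = 8 \left(4 + 0 - 10 + 0\right) + \frac{3}{2} = 8 \left(-6\right) + \frac{3}{2} = -48 + \frac{3}{2} = - \frac{93}{2}$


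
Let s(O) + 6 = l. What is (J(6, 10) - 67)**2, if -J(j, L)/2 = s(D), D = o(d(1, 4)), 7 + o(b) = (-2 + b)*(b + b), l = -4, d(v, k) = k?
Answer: 2209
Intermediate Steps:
o(b) = -7 + 2*b*(-2 + b) (o(b) = -7 + (-2 + b)*(b + b) = -7 + (-2 + b)*(2*b) = -7 + 2*b*(-2 + b))
D = 9 (D = -7 - 4*4 + 2*4**2 = -7 - 16 + 2*16 = -7 - 16 + 32 = 9)
s(O) = -10 (s(O) = -6 - 4 = -10)
J(j, L) = 20 (J(j, L) = -2*(-10) = 20)
(J(6, 10) - 67)**2 = (20 - 67)**2 = (-47)**2 = 2209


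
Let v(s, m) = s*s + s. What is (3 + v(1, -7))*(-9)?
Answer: -45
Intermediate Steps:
v(s, m) = s + s² (v(s, m) = s² + s = s + s²)
(3 + v(1, -7))*(-9) = (3 + 1*(1 + 1))*(-9) = (3 + 1*2)*(-9) = (3 + 2)*(-9) = 5*(-9) = -45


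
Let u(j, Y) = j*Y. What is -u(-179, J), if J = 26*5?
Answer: 23270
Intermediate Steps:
J = 130
u(j, Y) = Y*j
-u(-179, J) = -130*(-179) = -1*(-23270) = 23270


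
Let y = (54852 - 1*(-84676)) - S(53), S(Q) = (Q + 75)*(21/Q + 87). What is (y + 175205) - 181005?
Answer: 6494688/53 ≈ 1.2254e+5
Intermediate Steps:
S(Q) = (75 + Q)*(87 + 21/Q)
y = 6802088/53 (y = (54852 - 1*(-84676)) - (6546 + 87*53 + 1575/53) = (54852 + 84676) - (6546 + 4611 + 1575*(1/53)) = 139528 - (6546 + 4611 + 1575/53) = 139528 - 1*592896/53 = 139528 - 592896/53 = 6802088/53 ≈ 1.2834e+5)
(y + 175205) - 181005 = (6802088/53 + 175205) - 181005 = 16087953/53 - 181005 = 6494688/53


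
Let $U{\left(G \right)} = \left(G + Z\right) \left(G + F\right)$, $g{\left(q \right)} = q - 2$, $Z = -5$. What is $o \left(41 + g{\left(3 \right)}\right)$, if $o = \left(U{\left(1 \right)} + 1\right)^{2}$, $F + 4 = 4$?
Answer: $378$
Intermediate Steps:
$F = 0$ ($F = -4 + 4 = 0$)
$g{\left(q \right)} = -2 + q$
$U{\left(G \right)} = G \left(-5 + G\right)$ ($U{\left(G \right)} = \left(G - 5\right) \left(G + 0\right) = \left(-5 + G\right) G = G \left(-5 + G\right)$)
$o = 9$ ($o = \left(1 \left(-5 + 1\right) + 1\right)^{2} = \left(1 \left(-4\right) + 1\right)^{2} = \left(-4 + 1\right)^{2} = \left(-3\right)^{2} = 9$)
$o \left(41 + g{\left(3 \right)}\right) = 9 \left(41 + \left(-2 + 3\right)\right) = 9 \left(41 + 1\right) = 9 \cdot 42 = 378$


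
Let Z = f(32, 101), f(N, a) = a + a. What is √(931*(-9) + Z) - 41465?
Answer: -41465 + I*√8177 ≈ -41465.0 + 90.427*I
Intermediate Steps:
f(N, a) = 2*a
Z = 202 (Z = 2*101 = 202)
√(931*(-9) + Z) - 41465 = √(931*(-9) + 202) - 41465 = √(-8379 + 202) - 41465 = √(-8177) - 41465 = I*√8177 - 41465 = -41465 + I*√8177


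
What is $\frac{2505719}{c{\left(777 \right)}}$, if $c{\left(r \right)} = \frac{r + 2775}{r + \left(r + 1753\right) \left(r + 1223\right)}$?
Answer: $\frac{12680885083663}{3552} \approx 3.5701 \cdot 10^{9}$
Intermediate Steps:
$c{\left(r \right)} = \frac{2775 + r}{r + \left(1223 + r\right) \left(1753 + r\right)}$ ($c{\left(r \right)} = \frac{2775 + r}{r + \left(1753 + r\right) \left(1223 + r\right)} = \frac{2775 + r}{r + \left(1223 + r\right) \left(1753 + r\right)}$)
$\frac{2505719}{c{\left(777 \right)}} = \frac{2505719}{\frac{1}{2143919 + 777^{2} + 2977 \cdot 777} \left(2775 + 777\right)} = \frac{2505719}{\frac{1}{2143919 + 603729 + 2313129} \cdot 3552} = \frac{2505719}{\frac{1}{5060777} \cdot 3552} = \frac{2505719}{\frac{3552}{5060777}} = 2505719 \cdot \frac{5060777}{3552} = \frac{12680885083663}{3552}$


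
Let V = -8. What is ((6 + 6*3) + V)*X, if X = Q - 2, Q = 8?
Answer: 96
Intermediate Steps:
X = 6 (X = 8 - 2 = 6)
((6 + 6*3) + V)*X = ((6 + 6*3) - 8)*6 = ((6 + 18) - 8)*6 = (24 - 8)*6 = 16*6 = 96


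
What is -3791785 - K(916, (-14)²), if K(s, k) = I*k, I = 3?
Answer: -3792373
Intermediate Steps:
K(s, k) = 3*k
-3791785 - K(916, (-14)²) = -3791785 - 3*(-14)² = -3791785 - 3*196 = -3791785 - 1*588 = -3791785 - 588 = -3792373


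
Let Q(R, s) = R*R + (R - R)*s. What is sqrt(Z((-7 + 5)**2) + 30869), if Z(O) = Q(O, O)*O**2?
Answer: 5*sqrt(1245) ≈ 176.42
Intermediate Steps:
Q(R, s) = R**2 (Q(R, s) = R**2 + 0*s = R**2 + 0 = R**2)
Z(O) = O**4 (Z(O) = O**2*O**2 = O**4)
sqrt(Z((-7 + 5)**2) + 30869) = sqrt(((-7 + 5)**2)**4 + 30869) = sqrt(((-2)**2)**4 + 30869) = sqrt(4**4 + 30869) = sqrt(256 + 30869) = sqrt(31125) = 5*sqrt(1245)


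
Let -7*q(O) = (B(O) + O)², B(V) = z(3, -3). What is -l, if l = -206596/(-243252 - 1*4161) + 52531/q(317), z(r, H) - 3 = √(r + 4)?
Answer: 2383586889831881/864652886575479 - 235338880*√7/10484326449 ≈ 2.6973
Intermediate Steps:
z(r, H) = 3 + √(4 + r) (z(r, H) = 3 + √(r + 4) = 3 + √(4 + r))
B(V) = 3 + √7 (B(V) = 3 + √(4 + 3) = 3 + √7)
q(O) = -(3 + O + √7)²/7 (q(O) = -((3 + √7) + O)²/7 = -(3 + O + √7)²/7)
l = 206596/247413 - 367717/(320 + √7)² (l = -206596/(-243252 - 1*4161) + 52531/((-(3 + 317 + √7)²/7)) = -206596/(-243252 - 4161) + 52531/((-(320 + √7)²/7)) = -206596/(-247413) + 52531*(-7/(320 + √7)²) = -206596*(-1/247413) - 367717/(320 + √7)² = 206596/247413 - 367717/(320 + √7)² ≈ -2.6973)
-l = -(-2383586889831881/864652886575479 + 235338880*√7/10484326449) = 2383586889831881/864652886575479 - 235338880*√7/10484326449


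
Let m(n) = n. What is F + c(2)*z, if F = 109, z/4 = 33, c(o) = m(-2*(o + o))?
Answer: -947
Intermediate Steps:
c(o) = -4*o (c(o) = -2*(o + o) = -4*o)
z = 132 (z = 4*33 = 132)
F + c(2)*z = 109 - 4*2*132 = 109 - 8*132 = 109 - 1056 = -947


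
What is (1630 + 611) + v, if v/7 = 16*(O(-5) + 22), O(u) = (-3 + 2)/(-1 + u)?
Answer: 14171/3 ≈ 4723.7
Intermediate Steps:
O(u) = -1/(-1 + u)
v = 7448/3 (v = 7*(16*(-1/(-1 - 5) + 22)) = 7*(16*(-1/(-6) + 22)) = 7*(16*(-1*(-⅙) + 22)) = 7*(16*(⅙ + 22)) = 7*(16*(133/6)) = 7*(1064/3) = 7448/3 ≈ 2482.7)
(1630 + 611) + v = (1630 + 611) + 7448/3 = 2241 + 7448/3 = 14171/3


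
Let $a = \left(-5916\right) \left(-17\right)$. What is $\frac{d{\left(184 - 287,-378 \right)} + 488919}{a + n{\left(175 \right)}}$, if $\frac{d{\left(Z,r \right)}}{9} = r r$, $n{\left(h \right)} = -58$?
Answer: $\frac{1774875}{100514} \approx 17.658$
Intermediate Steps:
$a = 100572$
$d{\left(Z,r \right)} = 9 r^{2}$ ($d{\left(Z,r \right)} = 9 r r = 9 r^{2}$)
$\frac{d{\left(184 - 287,-378 \right)} + 488919}{a + n{\left(175 \right)}} = \frac{9 \left(-378\right)^{2} + 488919}{100572 - 58} = \frac{9 \cdot 142884 + 488919}{100514} = \left(1285956 + 488919\right) \frac{1}{100514} = 1774875 \cdot \frac{1}{100514} = \frac{1774875}{100514}$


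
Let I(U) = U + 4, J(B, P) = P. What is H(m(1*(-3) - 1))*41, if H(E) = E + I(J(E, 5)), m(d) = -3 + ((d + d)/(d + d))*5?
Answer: 451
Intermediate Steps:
I(U) = 4 + U
m(d) = 2 (m(d) = -3 + ((2*d)/((2*d)))*5 = -3 + ((2*d)*(1/(2*d)))*5 = -3 + 1*5 = -3 + 5 = 2)
H(E) = 9 + E (H(E) = E + (4 + 5) = E + 9 = 9 + E)
H(m(1*(-3) - 1))*41 = (9 + 2)*41 = 11*41 = 451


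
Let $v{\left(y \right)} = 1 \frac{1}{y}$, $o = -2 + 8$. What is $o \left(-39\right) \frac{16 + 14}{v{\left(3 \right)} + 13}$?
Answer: $- \frac{1053}{2} \approx -526.5$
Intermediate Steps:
$o = 6$
$v{\left(y \right)} = \frac{1}{y}$
$o \left(-39\right) \frac{16 + 14}{v{\left(3 \right)} + 13} = 6 \left(-39\right) \frac{16 + 14}{\frac{1}{3} + 13} = - 234 \frac{30}{\frac{1}{3} + 13} = - 234 \frac{30}{\frac{40}{3}} = - 234 \cdot 30 \cdot \frac{3}{40} = \left(-234\right) \frac{9}{4} = - \frac{1053}{2}$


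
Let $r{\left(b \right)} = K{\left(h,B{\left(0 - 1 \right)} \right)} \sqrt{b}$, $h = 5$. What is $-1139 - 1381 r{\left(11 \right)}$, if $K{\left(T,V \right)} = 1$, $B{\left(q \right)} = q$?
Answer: $-1139 - 1381 \sqrt{11} \approx -5719.3$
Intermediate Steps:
$r{\left(b \right)} = \sqrt{b}$ ($r{\left(b \right)} = 1 \sqrt{b} = \sqrt{b}$)
$-1139 - 1381 r{\left(11 \right)} = -1139 - 1381 \sqrt{11}$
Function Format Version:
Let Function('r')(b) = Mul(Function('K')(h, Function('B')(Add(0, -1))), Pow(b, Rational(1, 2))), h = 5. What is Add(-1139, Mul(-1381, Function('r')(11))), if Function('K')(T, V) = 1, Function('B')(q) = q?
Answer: Add(-1139, Mul(-1381, Pow(11, Rational(1, 2)))) ≈ -5719.3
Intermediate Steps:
Function('r')(b) = Pow(b, Rational(1, 2)) (Function('r')(b) = Mul(1, Pow(b, Rational(1, 2))) = Pow(b, Rational(1, 2)))
Add(-1139, Mul(-1381, Function('r')(11))) = Add(-1139, Mul(-1381, Pow(11, Rational(1, 2))))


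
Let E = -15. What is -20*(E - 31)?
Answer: 920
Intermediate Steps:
-20*(E - 31) = -20*(-15 - 31) = -20*(-46) = 920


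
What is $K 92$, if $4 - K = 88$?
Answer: $-7728$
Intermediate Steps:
$K = -84$ ($K = 4 - 88 = -84$)
$K 92 = \left(-84\right) 92 = -7728$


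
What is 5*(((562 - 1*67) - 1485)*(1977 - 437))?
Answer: -7623000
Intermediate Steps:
5*(((562 - 1*67) - 1485)*(1977 - 437)) = 5*(((562 - 67) - 1485)*1540) = 5*((495 - 1485)*1540) = 5*(-990*1540) = 5*(-1524600) = -7623000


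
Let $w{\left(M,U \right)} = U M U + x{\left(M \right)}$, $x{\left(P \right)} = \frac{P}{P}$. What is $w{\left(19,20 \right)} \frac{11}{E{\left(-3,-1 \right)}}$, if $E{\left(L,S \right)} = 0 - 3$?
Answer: $- \frac{83611}{3} \approx -27870.0$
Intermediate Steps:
$E{\left(L,S \right)} = -3$ ($E{\left(L,S \right)} = 0 - 3 = -3$)
$x{\left(P \right)} = 1$
$w{\left(M,U \right)} = 1 + M U^{2}$ ($w{\left(M,U \right)} = U M U + 1 = M U U + 1 = M U^{2} + 1 = 1 + M U^{2}$)
$w{\left(19,20 \right)} \frac{11}{E{\left(-3,-1 \right)}} = \left(1 + 19 \cdot 20^{2}\right) \frac{11}{-3} = \left(1 + 19 \cdot 400\right) 11 \left(- \frac{1}{3}\right) = \left(1 + 7600\right) \left(- \frac{11}{3}\right) = 7601 \left(- \frac{11}{3}\right) = - \frac{83611}{3}$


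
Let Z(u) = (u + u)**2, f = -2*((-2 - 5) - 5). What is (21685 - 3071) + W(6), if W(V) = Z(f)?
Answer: 20918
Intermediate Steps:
f = 24 (f = -2*(-7 - 5) = -2*(-12) = 24)
Z(u) = 4*u**2 (Z(u) = (2*u)**2 = 4*u**2)
W(V) = 2304 (W(V) = 4*24**2 = 4*576 = 2304)
(21685 - 3071) + W(6) = (21685 - 3071) + 2304 = 18614 + 2304 = 20918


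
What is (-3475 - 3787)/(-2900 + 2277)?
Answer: 7262/623 ≈ 11.656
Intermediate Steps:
(-3475 - 3787)/(-2900 + 2277) = -7262/(-623) = -7262*(-1/623) = 7262/623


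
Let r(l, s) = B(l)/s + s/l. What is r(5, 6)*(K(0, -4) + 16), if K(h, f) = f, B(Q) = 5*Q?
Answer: 322/5 ≈ 64.400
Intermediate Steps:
r(l, s) = s/l + 5*l/s (r(l, s) = (5*l)/s + s/l = 5*l/s + s/l = s/l + 5*l/s)
r(5, 6)*(K(0, -4) + 16) = (6/5 + 5*5/6)*(-4 + 16) = (6*(⅕) + 5*5*(⅙))*12 = (6/5 + 25/6)*12 = (161/30)*12 = 322/5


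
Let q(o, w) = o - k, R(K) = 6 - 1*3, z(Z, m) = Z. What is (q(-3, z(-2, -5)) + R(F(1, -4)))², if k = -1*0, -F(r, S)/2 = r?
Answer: 0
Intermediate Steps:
F(r, S) = -2*r
k = 0
R(K) = 3 (R(K) = 6 - 3 = 3)
q(o, w) = o (q(o, w) = o - 1*0 = o + 0 = o)
(q(-3, z(-2, -5)) + R(F(1, -4)))² = (-3 + 3)² = 0² = 0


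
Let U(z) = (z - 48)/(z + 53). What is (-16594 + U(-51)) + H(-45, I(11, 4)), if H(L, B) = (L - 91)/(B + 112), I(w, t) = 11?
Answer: -4094573/246 ≈ -16645.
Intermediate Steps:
U(z) = (-48 + z)/(53 + z)
H(L, B) = (-91 + L)/(112 + B)
(-16594 + U(-51)) + H(-45, I(11, 4)) = (-16594 + (-48 - 51)/(53 - 51)) + (-91 - 45)/(112 + 11) = (-16594 - 99/2) - 136/123 = -33287/2 - 136/123 = -4094573/246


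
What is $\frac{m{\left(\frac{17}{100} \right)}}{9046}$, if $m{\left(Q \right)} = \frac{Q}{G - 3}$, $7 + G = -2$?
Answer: $- \frac{17}{10855200} \approx -1.5661 \cdot 10^{-6}$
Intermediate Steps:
$G = -9$ ($G = -7 - 2 = -9$)
$m{\left(Q \right)} = - \frac{Q}{12}$ ($m{\left(Q \right)} = \frac{Q}{-9 - 3} = \frac{Q}{-12} = Q \left(- \frac{1}{12}\right) = - \frac{Q}{12}$)
$\frac{m{\left(\frac{17}{100} \right)}}{9046} = \frac{\left(- \frac{1}{12}\right) \frac{17}{100}}{9046} = - \frac{17 \cdot \frac{1}{100}}{12} \cdot \frac{1}{9046} = \left(- \frac{1}{12}\right) \frac{17}{100} \cdot \frac{1}{9046} = \left(- \frac{17}{1200}\right) \frac{1}{9046} = - \frac{17}{10855200}$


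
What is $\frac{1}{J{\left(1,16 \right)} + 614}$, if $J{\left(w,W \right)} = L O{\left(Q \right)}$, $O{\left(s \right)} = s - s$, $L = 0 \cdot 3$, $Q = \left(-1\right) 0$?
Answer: $\frac{1}{614} \approx 0.0016287$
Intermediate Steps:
$Q = 0$
$L = 0$
$O{\left(s \right)} = 0$
$J{\left(w,W \right)} = 0$ ($J{\left(w,W \right)} = 0 \cdot 0 = 0$)
$\frac{1}{J{\left(1,16 \right)} + 614} = \frac{1}{0 + 614} = \frac{1}{614}$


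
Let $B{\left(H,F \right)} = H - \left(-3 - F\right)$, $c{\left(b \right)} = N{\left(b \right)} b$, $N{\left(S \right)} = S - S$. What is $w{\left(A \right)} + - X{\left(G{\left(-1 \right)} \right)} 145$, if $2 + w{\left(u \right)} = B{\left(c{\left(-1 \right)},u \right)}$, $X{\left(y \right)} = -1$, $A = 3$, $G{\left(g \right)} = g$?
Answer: $149$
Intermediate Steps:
$N{\left(S \right)} = 0$
$c{\left(b \right)} = 0$ ($c{\left(b \right)} = 0 b = 0$)
$B{\left(H,F \right)} = 3 + F + H$ ($B{\left(H,F \right)} = H + \left(3 + F\right) = 3 + F + H$)
$w{\left(u \right)} = 1 + u$ ($w{\left(u \right)} = -2 + \left(3 + u + 0\right) = -2 + \left(3 + u\right) = 1 + u$)
$w{\left(A \right)} + - X{\left(G{\left(-1 \right)} \right)} 145 = \left(1 + 3\right) + \left(-1\right) \left(-1\right) 145 = 4 + 1 \cdot 145 = 4 + 145 = 149$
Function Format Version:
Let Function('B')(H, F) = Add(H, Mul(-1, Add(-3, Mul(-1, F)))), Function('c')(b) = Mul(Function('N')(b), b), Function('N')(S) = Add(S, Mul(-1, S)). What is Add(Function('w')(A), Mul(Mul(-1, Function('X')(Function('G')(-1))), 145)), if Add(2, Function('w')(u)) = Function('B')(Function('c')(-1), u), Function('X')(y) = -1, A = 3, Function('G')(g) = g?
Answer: 149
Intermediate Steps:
Function('N')(S) = 0
Function('c')(b) = 0 (Function('c')(b) = Mul(0, b) = 0)
Function('B')(H, F) = Add(3, F, H) (Function('B')(H, F) = Add(H, Add(3, F)) = Add(3, F, H))
Function('w')(u) = Add(1, u) (Function('w')(u) = Add(-2, Add(3, u, 0)) = Add(-2, Add(3, u)) = Add(1, u))
Add(Function('w')(A), Mul(Mul(-1, Function('X')(Function('G')(-1))), 145)) = Add(Add(1, 3), Mul(Mul(-1, -1), 145)) = Add(4, Mul(1, 145)) = Add(4, 145) = 149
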